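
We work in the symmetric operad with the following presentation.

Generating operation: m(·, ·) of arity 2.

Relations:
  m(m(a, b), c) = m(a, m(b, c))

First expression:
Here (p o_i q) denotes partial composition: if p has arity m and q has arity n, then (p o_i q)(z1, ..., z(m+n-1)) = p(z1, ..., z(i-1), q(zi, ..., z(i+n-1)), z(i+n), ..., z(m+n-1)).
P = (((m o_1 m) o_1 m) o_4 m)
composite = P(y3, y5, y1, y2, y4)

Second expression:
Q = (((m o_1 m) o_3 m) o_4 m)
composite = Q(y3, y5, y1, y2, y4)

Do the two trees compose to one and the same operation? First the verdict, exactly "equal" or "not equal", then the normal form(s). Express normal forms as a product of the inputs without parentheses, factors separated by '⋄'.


equal — both sides give y3 ⋄ y5 ⋄ y1 ⋄ y2 ⋄ y4

Normal form of the first expression: y3 ⋄ y5 ⋄ y1 ⋄ y2 ⋄ y4
Normal form of the second expression: y3 ⋄ y5 ⋄ y1 ⋄ y2 ⋄ y4
Both agree, so they are equal.


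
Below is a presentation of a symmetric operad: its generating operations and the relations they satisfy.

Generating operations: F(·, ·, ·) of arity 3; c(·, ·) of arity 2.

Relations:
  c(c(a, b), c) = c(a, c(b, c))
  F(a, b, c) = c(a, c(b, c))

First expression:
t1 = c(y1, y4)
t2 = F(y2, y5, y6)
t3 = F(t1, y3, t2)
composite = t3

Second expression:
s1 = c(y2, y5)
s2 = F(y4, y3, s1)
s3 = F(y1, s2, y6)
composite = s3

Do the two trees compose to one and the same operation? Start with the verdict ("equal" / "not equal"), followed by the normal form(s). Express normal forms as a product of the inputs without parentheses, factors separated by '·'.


equal — both sides give y1 · y4 · y3 · y2 · y5 · y6


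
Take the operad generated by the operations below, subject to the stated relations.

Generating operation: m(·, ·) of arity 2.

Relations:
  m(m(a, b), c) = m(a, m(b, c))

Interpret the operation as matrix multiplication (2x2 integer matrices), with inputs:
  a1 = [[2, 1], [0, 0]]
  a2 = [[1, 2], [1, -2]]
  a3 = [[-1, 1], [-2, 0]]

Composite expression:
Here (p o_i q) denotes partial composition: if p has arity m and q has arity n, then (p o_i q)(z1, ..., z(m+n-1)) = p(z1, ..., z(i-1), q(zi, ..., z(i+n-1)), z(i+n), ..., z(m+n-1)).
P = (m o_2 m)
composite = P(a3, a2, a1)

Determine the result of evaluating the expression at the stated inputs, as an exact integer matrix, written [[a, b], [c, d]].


[[0, 0], [-4, -2]]

m(a2, a1) = [[2, 1], [2, 1]]
m(a3, m(a2, a1)) = [[0, 0], [-4, -2]]


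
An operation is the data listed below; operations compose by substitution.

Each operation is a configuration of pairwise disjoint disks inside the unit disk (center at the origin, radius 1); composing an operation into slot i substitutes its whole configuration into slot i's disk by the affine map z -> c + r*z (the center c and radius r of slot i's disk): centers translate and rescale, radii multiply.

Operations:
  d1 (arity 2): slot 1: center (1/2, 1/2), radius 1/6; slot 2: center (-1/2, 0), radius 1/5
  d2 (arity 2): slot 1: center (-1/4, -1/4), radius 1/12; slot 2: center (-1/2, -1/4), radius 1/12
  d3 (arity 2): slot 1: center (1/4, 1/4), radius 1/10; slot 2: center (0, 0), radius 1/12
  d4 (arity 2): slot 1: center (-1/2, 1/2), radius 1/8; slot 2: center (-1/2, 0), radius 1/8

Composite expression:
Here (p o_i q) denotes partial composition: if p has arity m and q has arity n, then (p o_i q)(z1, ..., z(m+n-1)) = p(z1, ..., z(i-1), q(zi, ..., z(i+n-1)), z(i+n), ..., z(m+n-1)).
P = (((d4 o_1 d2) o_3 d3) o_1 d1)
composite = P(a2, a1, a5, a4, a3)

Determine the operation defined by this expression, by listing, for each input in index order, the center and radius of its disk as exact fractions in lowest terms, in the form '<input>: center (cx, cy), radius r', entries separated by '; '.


a1: center (-103/192, 15/32), radius 1/480; a2: center (-101/192, 91/192), radius 1/576; a3: center (-1/2, 0), radius 1/96; a4: center (-15/32, 1/32), radius 1/80; a5: center (-9/16, 15/32), radius 1/96

Nesting under d4 composes maps z -> c + r*z down each a-path.
for a2, the 3-step affine chain lands on center (-101/192, 91/192), radius 1/576
for a1, the 3-step affine chain lands on center (-103/192, 15/32), radius 1/480
for a5, the 2-step affine chain lands on center (-9/16, 15/32), radius 1/96
for a4, the 2-step affine chain lands on center (-15/32, 1/32), radius 1/80
for a3, the 2-step affine chain lands on center (-1/2, 0), radius 1/96


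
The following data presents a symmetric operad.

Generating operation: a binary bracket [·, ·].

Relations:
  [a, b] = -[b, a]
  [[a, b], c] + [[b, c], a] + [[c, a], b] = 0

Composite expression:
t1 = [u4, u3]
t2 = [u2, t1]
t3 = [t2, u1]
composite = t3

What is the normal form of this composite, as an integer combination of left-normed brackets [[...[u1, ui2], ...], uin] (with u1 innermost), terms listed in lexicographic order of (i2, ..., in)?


Skip Jacobi rewriting: expand, keep u1-initial words, read off terms.
Composite bracket: [[u2, [u4, u3]], u1]
The bracket unfolds into 8 signed words via [a, b] = ab - ba (2^3 = 8).
Keep just the words that open with u1:
  from u1u2u3u4, sign +1: term +[[[u1, u2], u3], u4]
  from u1u2u4u3, sign -1: term -[[[u1, u2], u4], u3]
  from u1u3u4u2, sign -1: term -[[[u1, u3], u4], u2]
  from u1u4u3u2, sign +1: term +[[[u1, u4], u3], u2]

[[[u1, u2], u3], u4] - [[[u1, u2], u4], u3] - [[[u1, u3], u4], u2] + [[[u1, u4], u3], u2]


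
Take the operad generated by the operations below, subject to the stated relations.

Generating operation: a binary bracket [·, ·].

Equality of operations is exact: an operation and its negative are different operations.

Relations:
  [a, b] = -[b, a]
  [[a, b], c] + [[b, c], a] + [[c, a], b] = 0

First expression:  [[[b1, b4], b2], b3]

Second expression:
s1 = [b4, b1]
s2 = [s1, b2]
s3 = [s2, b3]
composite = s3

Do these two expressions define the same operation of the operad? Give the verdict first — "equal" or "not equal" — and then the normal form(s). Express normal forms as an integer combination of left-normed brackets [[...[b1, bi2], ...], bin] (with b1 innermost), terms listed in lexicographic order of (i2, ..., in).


not equal; first: [[[b1, b4], b2], b3]; second: -[[[b1, b4], b2], b3]

Reducing the first expression gives [[[b1, b4], b2], b3]
Reducing the second expression gives -[[[b1, b4], b2], b3]
The normal forms differ: not equal.


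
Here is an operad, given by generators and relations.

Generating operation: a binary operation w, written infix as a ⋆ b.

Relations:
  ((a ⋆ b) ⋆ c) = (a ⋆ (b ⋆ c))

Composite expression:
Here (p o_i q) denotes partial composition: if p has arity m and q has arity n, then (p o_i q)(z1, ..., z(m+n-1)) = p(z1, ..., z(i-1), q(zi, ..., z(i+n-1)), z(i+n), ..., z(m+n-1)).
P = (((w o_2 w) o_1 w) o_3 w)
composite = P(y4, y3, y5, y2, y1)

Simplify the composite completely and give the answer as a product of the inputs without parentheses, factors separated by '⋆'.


y4 ⋆ y3 ⋆ y5 ⋆ y2 ⋆ y1

Key point: w is associative — brackets drop, the y-order remains.
(y4 ⋆ y3) reduces to y4 ⋆ y3
(y5 ⋆ y2) reduces to y5 ⋆ y2
((y5 ⋆ y2) ⋆ y1) reduces to y5 ⋆ y2 ⋆ y1
((y4 ⋆ y3) ⋆ ((y5 ⋆ y2) ⋆ y1)) reduces to y4 ⋆ y3 ⋆ y5 ⋆ y2 ⋆ y1


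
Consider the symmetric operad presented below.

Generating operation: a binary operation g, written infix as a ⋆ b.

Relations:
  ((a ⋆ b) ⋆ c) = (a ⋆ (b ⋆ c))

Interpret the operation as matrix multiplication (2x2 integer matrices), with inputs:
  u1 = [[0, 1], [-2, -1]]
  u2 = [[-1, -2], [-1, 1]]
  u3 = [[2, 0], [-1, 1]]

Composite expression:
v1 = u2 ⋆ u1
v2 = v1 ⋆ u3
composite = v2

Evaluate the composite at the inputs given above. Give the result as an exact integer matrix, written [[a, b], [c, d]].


[[7, 1], [-2, -2]]

(u2 ⋆ u1) = [[4, 1], [-2, -2]]
((u2 ⋆ u1) ⋆ u3) = [[7, 1], [-2, -2]]


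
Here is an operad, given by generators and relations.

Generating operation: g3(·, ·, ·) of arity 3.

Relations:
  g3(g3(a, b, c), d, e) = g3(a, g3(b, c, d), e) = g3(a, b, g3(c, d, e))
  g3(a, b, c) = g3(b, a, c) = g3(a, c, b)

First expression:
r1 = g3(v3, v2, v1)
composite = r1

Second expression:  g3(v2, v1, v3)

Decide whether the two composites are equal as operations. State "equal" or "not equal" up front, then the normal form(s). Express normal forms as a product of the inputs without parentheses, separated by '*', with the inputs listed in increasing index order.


equal; both compose to v1 * v2 * v3

The first expression reduces to v1 * v2 * v3
The second expression reduces to v1 * v2 * v3
Both agree, so they are equal.


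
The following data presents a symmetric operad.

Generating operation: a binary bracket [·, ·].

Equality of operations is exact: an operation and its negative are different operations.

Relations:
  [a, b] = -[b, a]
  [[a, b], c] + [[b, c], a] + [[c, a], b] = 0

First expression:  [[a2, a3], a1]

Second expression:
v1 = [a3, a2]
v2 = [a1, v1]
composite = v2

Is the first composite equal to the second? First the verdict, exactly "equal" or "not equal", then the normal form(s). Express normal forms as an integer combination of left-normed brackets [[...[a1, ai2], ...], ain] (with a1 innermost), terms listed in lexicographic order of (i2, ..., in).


equal; the common form is -[[a1, a2], a3] + [[a1, a3], a2]

Normal form of the first expression: -[[a1, a2], a3] + [[a1, a3], a2]
Normal form of the second expression: -[[a1, a2], a3] + [[a1, a3], a2]
The normal forms match — equal.


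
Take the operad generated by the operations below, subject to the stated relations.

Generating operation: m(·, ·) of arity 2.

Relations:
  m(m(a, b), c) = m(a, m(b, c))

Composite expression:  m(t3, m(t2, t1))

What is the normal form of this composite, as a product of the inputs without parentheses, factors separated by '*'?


Key point: m is associative — brackets drop, the t-order remains.
m(t2, t1) collapses to t2 * t1
m(t3, m(t2, t1)) collapses to t3 * t2 * t1

t3 * t2 * t1


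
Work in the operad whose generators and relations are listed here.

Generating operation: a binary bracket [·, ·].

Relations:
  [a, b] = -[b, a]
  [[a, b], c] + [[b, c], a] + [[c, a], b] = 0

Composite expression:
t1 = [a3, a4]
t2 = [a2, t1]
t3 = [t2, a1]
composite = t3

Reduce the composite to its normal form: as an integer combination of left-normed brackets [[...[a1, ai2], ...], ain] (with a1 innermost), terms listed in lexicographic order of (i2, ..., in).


Antisymmetry and Jacobi reduce to a1-anchored left-normed brackets.
Composite bracket: [[a2, [a3, a4]], a1]
Expanding via [a, b] = ab - ba: 8 signed words (2^3 = 8).
Collect the words opening with a1:
  word a1a2a3a4 has sign -1, contributing -[[[a1, a2], a3], a4]
  word a1a2a4a3 has sign +1, contributing +[[[a1, a2], a4], a3]
  word a1a3a4a2 has sign +1, contributing +[[[a1, a3], a4], a2]
  word a1a4a3a2 has sign -1, contributing -[[[a1, a4], a3], a2]

-[[[a1, a2], a3], a4] + [[[a1, a2], a4], a3] + [[[a1, a3], a4], a2] - [[[a1, a4], a3], a2]


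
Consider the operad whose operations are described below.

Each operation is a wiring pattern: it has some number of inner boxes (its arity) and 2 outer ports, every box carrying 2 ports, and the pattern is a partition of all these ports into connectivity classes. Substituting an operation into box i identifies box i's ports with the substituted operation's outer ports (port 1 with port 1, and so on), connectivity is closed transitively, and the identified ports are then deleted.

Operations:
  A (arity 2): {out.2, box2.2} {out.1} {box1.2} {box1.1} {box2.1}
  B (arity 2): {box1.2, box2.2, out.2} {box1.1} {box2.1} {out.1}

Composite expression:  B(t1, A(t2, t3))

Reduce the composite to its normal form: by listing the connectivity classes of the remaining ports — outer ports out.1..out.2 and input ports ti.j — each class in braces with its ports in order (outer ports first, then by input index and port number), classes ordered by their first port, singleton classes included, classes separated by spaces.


{out.1} {out.2, t1.2, t3.2} {t1.1} {t2.1} {t2.2} {t3.1}

Substituting into B glues patterns; closure does the rest.
after A, the pattern on (t2, t3) reads {out.1} {out.2, t3.2} {t2.1} {t2.2} {t3.1} (out.j = its outer ports)
after B, the pattern on (t1, t2, t3) reads {out.1} {out.2, t1.2, t3.2} {t1.1} {t2.1} {t2.2} {t3.1} (out.j = its outer ports)


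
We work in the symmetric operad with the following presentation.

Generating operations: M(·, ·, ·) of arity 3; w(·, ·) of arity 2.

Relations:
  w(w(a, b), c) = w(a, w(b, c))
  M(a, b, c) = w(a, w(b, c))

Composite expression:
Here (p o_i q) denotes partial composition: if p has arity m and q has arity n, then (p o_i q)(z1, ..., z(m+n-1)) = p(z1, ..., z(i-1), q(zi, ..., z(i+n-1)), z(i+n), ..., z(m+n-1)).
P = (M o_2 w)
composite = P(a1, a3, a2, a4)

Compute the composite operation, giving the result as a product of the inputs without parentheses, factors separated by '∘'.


a1 ∘ a3 ∘ a2 ∘ a4

Key point: M is associative — brackets drop, the a-order remains.
w(a3, a2) flattens to a3 ∘ a2
M(a1, w(a3, a2), a4) flattens to a1 ∘ a3 ∘ a2 ∘ a4


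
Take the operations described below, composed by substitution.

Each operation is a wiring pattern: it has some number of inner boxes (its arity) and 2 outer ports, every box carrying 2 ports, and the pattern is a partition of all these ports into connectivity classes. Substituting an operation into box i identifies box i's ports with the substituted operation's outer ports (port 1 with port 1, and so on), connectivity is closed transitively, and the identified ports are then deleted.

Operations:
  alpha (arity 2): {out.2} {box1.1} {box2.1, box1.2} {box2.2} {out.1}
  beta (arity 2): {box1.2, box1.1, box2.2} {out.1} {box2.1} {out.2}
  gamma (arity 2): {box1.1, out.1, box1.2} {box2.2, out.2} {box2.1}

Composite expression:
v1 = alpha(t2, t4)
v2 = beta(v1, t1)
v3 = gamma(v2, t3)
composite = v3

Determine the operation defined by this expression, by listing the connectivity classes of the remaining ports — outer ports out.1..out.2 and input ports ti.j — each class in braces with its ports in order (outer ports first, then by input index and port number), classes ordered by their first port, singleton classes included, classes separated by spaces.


{out.1} {out.2, t3.2} {t1.1} {t1.2} {t2.1} {t2.2, t4.1} {t3.1} {t4.2}

Reachability decides: close wires over gamma-identified ports.
after alpha, the pattern on (t2, t4) reads {out.1} {out.2} {t2.1} {t2.2, t4.1} {t4.2} (out.j = its outer ports)
after beta, the pattern on (t2, t4, t1) reads {out.1} {out.2} {t1.1} {t1.2} {t2.1} {t2.2, t4.1} {t4.2} (out.j = its outer ports)
after gamma, the pattern on (t2, t4, t1, t3) reads {out.1} {out.2, t3.2} {t1.1} {t1.2} {t2.1} {t2.2, t4.1} {t3.1} {t4.2} (out.j = its outer ports)


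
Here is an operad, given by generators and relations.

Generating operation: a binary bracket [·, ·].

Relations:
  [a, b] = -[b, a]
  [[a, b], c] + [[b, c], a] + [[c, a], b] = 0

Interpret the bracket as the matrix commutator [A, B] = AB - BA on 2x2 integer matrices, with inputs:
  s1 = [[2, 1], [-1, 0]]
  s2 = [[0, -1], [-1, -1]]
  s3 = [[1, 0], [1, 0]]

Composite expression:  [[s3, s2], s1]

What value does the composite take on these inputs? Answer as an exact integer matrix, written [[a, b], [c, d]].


[s3, s2] = [[1, -1], [2, -1]]
[[s3, s2], s1] = [[-1, 4], [6, 1]]

[[-1, 4], [6, 1]]


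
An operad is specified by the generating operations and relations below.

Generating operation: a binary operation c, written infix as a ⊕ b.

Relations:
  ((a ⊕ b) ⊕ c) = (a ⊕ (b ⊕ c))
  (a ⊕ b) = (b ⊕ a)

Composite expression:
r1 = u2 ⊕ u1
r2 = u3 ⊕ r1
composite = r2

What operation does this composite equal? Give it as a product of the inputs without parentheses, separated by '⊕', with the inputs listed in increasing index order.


u1 ⊕ u2 ⊕ u3

Reordering under c is free, so list the u-inputs canonically.
(u2 ⊕ u1) linearizes to u2 ⊕ u1
(u3 ⊕ (u2 ⊕ u1)) linearizes to u3 ⊕ u2 ⊕ u1
putting the inputs in ascending order: u1 ⊕ u2 ⊕ u3


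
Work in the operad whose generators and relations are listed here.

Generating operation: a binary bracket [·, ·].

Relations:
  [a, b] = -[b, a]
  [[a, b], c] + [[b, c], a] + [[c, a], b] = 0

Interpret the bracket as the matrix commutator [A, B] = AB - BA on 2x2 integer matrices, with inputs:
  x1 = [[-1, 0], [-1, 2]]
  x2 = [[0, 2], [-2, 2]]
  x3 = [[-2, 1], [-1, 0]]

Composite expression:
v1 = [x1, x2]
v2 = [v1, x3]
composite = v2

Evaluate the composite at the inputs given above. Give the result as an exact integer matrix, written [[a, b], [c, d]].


[[10, -8], [12, -10]]

[x1, x2] = [[2, -6], [-4, -2]]
[[x1, x2], x3] = [[10, -8], [12, -10]]


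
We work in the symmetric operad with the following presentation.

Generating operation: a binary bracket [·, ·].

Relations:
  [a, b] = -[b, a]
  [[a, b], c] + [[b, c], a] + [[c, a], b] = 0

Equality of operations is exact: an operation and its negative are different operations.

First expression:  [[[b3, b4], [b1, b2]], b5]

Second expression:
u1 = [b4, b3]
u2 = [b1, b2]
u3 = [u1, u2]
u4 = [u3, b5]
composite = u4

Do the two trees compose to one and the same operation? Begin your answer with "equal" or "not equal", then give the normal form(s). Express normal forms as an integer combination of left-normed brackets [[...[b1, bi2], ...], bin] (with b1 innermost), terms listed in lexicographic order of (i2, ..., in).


not equal — first -[[[[b1, b2], b3], b4], b5] + [[[[b1, b2], b4], b3], b5], second [[[[b1, b2], b3], b4], b5] - [[[[b1, b2], b4], b3], b5]

The first expression reduces to -[[[[b1, b2], b3], b4], b5] + [[[[b1, b2], b4], b3], b5]
The second expression reduces to [[[[b1, b2], b3], b4], b5] - [[[[b1, b2], b4], b3], b5]
Distinct normal forms: not equal.


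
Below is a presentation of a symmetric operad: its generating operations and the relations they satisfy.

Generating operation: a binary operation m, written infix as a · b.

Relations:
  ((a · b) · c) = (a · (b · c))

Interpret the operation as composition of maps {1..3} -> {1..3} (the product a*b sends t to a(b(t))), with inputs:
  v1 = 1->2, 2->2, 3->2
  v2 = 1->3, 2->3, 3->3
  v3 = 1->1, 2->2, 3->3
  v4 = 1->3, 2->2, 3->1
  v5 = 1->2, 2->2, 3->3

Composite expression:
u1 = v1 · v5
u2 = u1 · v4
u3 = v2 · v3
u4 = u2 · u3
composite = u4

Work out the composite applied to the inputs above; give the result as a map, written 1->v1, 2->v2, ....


(v1 · v5) = 1->2, 2->2, 3->2
((v1 · v5) · v4) = 1->2, 2->2, 3->2
(v2 · v3) = 1->3, 2->3, 3->3
(((v1 · v5) · v4) · (v2 · v3)) = 1->2, 2->2, 3->2

1->2, 2->2, 3->2


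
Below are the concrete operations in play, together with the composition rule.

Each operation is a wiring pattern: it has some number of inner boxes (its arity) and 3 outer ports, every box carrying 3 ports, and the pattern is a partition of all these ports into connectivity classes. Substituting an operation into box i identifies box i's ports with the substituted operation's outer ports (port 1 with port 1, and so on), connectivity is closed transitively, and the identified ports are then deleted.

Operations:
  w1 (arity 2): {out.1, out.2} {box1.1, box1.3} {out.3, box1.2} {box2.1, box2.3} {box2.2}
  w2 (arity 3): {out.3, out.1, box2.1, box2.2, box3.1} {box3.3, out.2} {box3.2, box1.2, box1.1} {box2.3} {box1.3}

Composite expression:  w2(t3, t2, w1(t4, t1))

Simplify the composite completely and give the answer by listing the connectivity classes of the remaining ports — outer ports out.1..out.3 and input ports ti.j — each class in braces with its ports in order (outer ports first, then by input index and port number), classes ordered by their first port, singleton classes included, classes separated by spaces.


{out.1, out.3, t2.1, t2.2, t3.1, t3.2} {out.2, t4.2} {t1.1, t1.3} {t1.2} {t2.3} {t3.3} {t4.1, t4.3}

Treat the ports identified at w2 as solder joints: merge, then drop.
through w1, on inputs (t4, t1): {out.1, out.2} {out.3, t4.2} {t1.1, t1.3} {t1.2} {t4.1, t4.3} (out.j = stage outer ports)
through w2, on inputs (t3, t2, t4, t1): {out.1, out.3, t2.1, t2.2, t3.1, t3.2} {out.2, t4.2} {t1.1, t1.3} {t1.2} {t2.3} {t3.3} {t4.1, t4.3} (out.j = stage outer ports)


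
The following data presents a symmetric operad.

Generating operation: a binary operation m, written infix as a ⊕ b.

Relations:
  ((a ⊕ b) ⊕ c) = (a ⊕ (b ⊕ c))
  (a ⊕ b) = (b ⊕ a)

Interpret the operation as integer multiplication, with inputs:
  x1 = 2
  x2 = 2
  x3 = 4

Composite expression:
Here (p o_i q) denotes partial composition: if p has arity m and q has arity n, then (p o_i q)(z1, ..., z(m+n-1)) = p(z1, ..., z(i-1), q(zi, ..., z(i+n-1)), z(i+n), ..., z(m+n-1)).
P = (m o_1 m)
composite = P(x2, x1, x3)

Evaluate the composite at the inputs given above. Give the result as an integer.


(x2 ⊕ x1) = 4
((x2 ⊕ x1) ⊕ x3) = 16

16


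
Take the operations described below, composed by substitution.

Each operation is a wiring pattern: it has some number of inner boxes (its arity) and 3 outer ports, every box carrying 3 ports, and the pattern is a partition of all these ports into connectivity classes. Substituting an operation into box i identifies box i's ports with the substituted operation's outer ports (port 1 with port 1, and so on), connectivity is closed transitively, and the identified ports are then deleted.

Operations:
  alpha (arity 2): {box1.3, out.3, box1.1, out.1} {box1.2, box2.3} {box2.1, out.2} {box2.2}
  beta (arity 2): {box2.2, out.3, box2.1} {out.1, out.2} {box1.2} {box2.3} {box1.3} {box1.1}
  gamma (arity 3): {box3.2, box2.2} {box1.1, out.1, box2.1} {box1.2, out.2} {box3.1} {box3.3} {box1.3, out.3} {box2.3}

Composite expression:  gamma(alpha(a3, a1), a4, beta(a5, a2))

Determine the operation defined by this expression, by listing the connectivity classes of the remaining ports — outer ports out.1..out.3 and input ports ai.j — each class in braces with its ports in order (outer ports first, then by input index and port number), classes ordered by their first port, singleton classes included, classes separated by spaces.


Two ports join when wires chain via gamma-identified ports.
after alpha, the pattern on (a3, a1) reads {out.1, out.3, a3.1, a3.3} {out.2, a1.1} {a1.2} {a1.3, a3.2} (out.j = its outer ports)
after beta, the pattern on (a5, a2) reads {out.1, out.2} {out.3, a2.1, a2.2} {a2.3} {a5.1} {a5.2} {a5.3} (out.j = its outer ports)
after gamma, the pattern on (a3, a1, a4, a5, a2) reads {out.1, out.3, a3.1, a3.3, a4.1} {out.2, a1.1} {a1.2} {a1.3, a3.2} {a2.1, a2.2} {a2.3} {a4.2} {a4.3} {a5.1} {a5.2} {a5.3} (out.j = its outer ports)

{out.1, out.3, a3.1, a3.3, a4.1} {out.2, a1.1} {a1.2} {a1.3, a3.2} {a2.1, a2.2} {a2.3} {a4.2} {a4.3} {a5.1} {a5.2} {a5.3}


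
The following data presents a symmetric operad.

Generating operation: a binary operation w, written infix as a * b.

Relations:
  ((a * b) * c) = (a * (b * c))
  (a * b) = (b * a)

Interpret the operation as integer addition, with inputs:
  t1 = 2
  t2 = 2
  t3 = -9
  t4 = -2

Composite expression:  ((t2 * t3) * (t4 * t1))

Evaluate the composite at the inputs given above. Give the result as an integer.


-7

(t2 * t3) = -7
(t4 * t1) = 0
((t2 * t3) * (t4 * t1)) = -7


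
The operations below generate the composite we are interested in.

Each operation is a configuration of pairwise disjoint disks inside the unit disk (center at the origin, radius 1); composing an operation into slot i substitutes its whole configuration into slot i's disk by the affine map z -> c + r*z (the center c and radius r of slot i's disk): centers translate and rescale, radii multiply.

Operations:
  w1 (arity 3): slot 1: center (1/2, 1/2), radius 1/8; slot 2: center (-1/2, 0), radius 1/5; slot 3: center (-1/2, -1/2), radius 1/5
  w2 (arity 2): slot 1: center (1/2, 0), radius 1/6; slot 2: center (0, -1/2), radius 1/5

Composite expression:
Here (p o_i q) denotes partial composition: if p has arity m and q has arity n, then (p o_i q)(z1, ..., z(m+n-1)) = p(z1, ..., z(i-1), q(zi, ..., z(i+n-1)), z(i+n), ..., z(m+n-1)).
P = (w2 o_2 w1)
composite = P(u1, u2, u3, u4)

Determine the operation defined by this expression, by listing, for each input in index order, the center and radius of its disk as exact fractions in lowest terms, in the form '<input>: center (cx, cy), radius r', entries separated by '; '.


u1: center (1/2, 0), radius 1/6; u2: center (1/10, -2/5), radius 1/40; u3: center (-1/10, -1/2), radius 1/25; u4: center (-1/10, -3/5), radius 1/25


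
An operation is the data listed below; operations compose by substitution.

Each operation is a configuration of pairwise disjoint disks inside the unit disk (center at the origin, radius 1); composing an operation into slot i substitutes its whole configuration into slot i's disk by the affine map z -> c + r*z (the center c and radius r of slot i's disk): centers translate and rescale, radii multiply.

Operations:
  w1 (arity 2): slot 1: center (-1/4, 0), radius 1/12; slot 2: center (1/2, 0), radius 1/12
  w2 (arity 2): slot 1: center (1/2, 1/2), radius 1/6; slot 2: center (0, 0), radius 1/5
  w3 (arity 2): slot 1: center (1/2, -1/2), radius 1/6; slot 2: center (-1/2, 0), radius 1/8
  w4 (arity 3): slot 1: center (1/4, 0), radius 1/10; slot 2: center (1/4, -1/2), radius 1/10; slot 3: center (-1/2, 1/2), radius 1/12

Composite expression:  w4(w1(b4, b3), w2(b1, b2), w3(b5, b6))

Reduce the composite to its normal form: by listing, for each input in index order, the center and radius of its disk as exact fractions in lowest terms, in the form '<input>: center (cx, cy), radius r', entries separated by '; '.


b1: center (3/10, -9/20), radius 1/60; b2: center (1/4, -1/2), radius 1/50; b3: center (3/10, 0), radius 1/120; b4: center (9/40, 0), radius 1/120; b5: center (-11/24, 11/24), radius 1/72; b6: center (-13/24, 1/2), radius 1/96


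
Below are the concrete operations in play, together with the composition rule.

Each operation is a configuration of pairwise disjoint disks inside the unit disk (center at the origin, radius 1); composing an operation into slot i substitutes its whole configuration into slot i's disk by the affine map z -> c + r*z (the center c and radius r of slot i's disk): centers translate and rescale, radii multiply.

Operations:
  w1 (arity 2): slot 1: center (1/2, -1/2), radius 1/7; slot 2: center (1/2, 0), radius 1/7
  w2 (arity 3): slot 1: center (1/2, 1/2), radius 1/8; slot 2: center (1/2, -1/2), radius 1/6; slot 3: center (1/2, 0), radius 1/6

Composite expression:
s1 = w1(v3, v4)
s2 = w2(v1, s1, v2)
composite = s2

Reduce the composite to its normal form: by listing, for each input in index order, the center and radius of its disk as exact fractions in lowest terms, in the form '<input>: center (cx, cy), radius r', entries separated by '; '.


Below w2, radii multiply path by path; the v-disk centers shift.
v1: after 1 affine step, its disk has center (1/2, 1/2), radius 1/8
v3: after 2 affine steps, its disk has center (7/12, -7/12), radius 1/42
v4: after 2 affine steps, its disk has center (7/12, -1/2), radius 1/42
v2: after 1 affine step, its disk has center (1/2, 0), radius 1/6

v1: center (1/2, 1/2), radius 1/8; v2: center (1/2, 0), radius 1/6; v3: center (7/12, -7/12), radius 1/42; v4: center (7/12, -1/2), radius 1/42


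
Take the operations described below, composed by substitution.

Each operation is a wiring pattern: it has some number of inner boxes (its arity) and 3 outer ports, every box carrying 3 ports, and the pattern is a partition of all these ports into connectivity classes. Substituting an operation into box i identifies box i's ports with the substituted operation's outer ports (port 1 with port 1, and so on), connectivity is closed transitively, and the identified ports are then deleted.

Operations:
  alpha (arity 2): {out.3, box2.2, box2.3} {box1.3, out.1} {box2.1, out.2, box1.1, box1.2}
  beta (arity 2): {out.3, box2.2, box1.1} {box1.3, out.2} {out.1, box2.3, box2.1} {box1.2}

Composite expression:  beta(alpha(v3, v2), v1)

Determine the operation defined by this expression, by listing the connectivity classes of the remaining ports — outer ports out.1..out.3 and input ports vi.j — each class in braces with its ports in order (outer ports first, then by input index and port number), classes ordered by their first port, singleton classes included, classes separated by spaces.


{out.1, v1.1, v1.3} {out.2, v2.2, v2.3} {out.3, v1.2, v3.3} {v2.1, v3.1, v3.2}

Substituting into beta glues patterns; closure does the rest.
the subtree at alpha composes to {out.1, v3.3} {out.2, v2.1, v3.1, v3.2} {out.3, v2.2, v2.3} on (v3, v2); out.j = own outer ports
the subtree at beta composes to {out.1, v1.1, v1.3} {out.2, v2.2, v2.3} {out.3, v1.2, v3.3} {v2.1, v3.1, v3.2} on (v3, v2, v1); out.j = own outer ports


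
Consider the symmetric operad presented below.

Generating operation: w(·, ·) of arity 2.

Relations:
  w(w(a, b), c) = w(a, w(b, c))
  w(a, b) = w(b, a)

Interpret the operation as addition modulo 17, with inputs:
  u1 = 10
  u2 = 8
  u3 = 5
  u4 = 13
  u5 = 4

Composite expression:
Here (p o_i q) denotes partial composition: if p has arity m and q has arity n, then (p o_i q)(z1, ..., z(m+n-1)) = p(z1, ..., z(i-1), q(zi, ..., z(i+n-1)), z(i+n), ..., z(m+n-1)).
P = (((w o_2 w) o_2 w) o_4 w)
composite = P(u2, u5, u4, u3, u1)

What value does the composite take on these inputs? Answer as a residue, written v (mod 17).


w(u5, u4) = 0
w(u3, u1) = 15
w(w(u5, u4), w(u3, u1)) = 15
w(u2, w(w(u5, u4), w(u3, u1))) = 6

6 (mod 17)


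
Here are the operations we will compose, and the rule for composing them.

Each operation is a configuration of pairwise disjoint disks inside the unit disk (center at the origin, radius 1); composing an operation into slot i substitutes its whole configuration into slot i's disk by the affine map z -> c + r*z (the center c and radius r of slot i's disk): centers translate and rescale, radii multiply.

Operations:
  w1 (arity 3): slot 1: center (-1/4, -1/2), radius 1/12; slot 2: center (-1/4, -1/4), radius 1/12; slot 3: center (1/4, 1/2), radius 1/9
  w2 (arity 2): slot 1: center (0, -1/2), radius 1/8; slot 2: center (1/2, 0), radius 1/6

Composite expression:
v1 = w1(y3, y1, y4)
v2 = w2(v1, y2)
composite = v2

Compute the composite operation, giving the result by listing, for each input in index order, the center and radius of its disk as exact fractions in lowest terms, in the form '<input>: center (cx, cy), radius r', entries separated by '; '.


y1: center (-1/32, -17/32), radius 1/96; y2: center (1/2, 0), radius 1/6; y3: center (-1/32, -9/16), radius 1/96; y4: center (1/32, -7/16), radius 1/72

Affine substitution under w2: radii multiply and y-centers shift.
input y3: applying the 2 nested substitutions gives center (-1/32, -9/16), radius 1/96
input y1: applying the 2 nested substitutions gives center (-1/32, -17/32), radius 1/96
input y4: applying the 2 nested substitutions gives center (1/32, -7/16), radius 1/72
input y2: applying the 1 nested substitution gives center (1/2, 0), radius 1/6


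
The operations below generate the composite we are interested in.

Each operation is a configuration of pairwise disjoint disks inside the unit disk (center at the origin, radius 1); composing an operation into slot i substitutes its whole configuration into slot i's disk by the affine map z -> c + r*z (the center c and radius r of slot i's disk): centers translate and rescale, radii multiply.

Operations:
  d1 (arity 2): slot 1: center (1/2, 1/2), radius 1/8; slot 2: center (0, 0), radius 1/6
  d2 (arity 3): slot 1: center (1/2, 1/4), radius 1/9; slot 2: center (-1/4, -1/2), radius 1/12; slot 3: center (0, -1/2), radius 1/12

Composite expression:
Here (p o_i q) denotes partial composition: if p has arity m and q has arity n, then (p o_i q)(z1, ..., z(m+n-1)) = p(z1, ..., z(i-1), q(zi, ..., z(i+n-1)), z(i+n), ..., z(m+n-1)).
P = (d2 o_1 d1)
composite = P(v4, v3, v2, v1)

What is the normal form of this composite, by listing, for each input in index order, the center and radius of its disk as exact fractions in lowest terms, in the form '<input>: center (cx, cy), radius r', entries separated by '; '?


v1: center (0, -1/2), radius 1/12; v2: center (-1/4, -1/2), radius 1/12; v3: center (1/2, 1/4), radius 1/54; v4: center (5/9, 11/36), radius 1/72

Affine substitution under d2: radii multiply and v-centers shift.
v4 passes through 2 substitutions, ending at center (5/9, 11/36), radius 1/72
v3 passes through 2 substitutions, ending at center (1/2, 1/4), radius 1/54
v2 passes through 1 substitution, ending at center (-1/4, -1/2), radius 1/12
v1 passes through 1 substitution, ending at center (0, -1/2), radius 1/12


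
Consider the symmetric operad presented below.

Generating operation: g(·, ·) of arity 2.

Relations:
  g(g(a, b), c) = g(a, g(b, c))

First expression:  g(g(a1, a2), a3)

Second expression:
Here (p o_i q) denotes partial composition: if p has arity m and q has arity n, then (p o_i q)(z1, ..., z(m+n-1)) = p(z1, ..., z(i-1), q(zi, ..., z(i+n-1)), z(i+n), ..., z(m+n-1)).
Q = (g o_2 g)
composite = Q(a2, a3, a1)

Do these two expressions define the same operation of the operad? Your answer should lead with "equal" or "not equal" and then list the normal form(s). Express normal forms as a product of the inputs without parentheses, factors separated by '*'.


not equal: they reduce to a1 * a2 * a3 and a2 * a3 * a1


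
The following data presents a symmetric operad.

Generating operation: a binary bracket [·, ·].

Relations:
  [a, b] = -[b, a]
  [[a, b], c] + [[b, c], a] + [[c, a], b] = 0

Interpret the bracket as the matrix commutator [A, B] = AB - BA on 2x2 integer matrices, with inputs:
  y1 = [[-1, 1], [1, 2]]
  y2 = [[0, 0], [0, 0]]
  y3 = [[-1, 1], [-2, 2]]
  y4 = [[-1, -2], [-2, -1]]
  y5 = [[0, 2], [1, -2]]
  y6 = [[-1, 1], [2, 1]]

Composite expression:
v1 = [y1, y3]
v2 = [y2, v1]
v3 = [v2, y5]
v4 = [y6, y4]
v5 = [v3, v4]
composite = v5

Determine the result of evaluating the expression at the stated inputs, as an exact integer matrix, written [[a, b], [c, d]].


[y1, y3] = [[-3, 0], [-9, 3]]
[y2, [y1, y3]] = [[0, 0], [0, 0]]
[[y2, [y1, y3]], y5] = [[0, 0], [0, 0]]
[y6, y4] = [[2, 4], [-4, -2]]
[[[y2, [y1, y3]], y5], [y6, y4]] = [[0, 0], [0, 0]]

[[0, 0], [0, 0]]


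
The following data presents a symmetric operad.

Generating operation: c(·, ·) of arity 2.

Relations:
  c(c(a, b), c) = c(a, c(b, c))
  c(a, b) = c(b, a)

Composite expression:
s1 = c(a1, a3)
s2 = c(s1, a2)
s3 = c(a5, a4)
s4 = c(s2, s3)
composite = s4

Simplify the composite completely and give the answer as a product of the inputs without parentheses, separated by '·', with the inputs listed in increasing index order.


a1 · a2 · a3 · a4 · a5


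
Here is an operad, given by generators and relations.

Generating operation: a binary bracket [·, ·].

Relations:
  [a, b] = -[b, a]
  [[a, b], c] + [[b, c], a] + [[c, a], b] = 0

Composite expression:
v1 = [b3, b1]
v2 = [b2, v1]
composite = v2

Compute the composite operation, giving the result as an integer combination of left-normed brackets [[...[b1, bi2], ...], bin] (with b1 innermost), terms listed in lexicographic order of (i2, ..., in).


Left-normed coefficients sit on the b1-initial expansion words.
Composite bracket: [b2, [b3, b1]]
Under [a, b] = ab - ba we get 4 signed associative words (2^2 = 4).
Coefficients come from the b1-initial words:
  b1b3b2 appears with sign +1, giving the term +[[b1, b3], b2]

[[b1, b3], b2]


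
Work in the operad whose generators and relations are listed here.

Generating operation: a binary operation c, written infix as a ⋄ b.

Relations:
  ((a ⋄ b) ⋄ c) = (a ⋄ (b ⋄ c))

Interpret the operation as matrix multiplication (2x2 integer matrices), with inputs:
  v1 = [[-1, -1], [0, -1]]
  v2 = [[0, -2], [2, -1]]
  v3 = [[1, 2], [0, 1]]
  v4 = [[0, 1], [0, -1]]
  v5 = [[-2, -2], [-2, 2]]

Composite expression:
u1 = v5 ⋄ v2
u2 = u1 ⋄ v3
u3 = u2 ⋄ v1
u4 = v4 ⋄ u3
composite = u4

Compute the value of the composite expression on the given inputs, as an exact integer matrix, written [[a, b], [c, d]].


[[-4, -14], [4, 14]]

(v5 ⋄ v2) = [[-4, 6], [4, 2]]
((v5 ⋄ v2) ⋄ v3) = [[-4, -2], [4, 10]]
(((v5 ⋄ v2) ⋄ v3) ⋄ v1) = [[4, 6], [-4, -14]]
(v4 ⋄ (((v5 ⋄ v2) ⋄ v3) ⋄ v1)) = [[-4, -14], [4, 14]]


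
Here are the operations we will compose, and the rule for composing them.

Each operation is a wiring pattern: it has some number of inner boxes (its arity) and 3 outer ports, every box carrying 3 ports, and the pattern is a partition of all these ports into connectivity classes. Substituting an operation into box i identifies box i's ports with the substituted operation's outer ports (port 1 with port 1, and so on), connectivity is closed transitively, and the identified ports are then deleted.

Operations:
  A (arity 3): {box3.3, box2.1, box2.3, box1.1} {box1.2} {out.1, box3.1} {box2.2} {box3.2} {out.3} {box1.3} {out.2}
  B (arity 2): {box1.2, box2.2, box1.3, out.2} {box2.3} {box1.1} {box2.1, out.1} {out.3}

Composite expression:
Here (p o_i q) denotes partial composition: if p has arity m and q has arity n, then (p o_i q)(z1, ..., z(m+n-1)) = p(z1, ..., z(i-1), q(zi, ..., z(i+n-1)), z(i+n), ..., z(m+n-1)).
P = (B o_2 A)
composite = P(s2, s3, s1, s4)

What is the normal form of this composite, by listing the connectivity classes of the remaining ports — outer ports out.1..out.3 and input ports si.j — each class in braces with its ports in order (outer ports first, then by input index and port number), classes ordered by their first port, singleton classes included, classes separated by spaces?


{out.1, s4.1} {out.2, s2.2, s2.3} {out.3} {s1.1, s1.3, s3.1, s4.3} {s1.2} {s2.1} {s3.2} {s3.3} {s4.2}

Two ports join when wires chain via B-identified ports.
A over (s3, s1, s4) gives {out.1, s4.1} {out.2} {out.3} {s1.1, s1.3, s3.1, s4.3} {s1.2} {s3.2} {s3.3} {s4.2}, out.j being that stage's outer ports
B over (s2, s3, s1, s4) gives {out.1, s4.1} {out.2, s2.2, s2.3} {out.3} {s1.1, s1.3, s3.1, s4.3} {s1.2} {s2.1} {s3.2} {s3.3} {s4.2}, out.j being that stage's outer ports


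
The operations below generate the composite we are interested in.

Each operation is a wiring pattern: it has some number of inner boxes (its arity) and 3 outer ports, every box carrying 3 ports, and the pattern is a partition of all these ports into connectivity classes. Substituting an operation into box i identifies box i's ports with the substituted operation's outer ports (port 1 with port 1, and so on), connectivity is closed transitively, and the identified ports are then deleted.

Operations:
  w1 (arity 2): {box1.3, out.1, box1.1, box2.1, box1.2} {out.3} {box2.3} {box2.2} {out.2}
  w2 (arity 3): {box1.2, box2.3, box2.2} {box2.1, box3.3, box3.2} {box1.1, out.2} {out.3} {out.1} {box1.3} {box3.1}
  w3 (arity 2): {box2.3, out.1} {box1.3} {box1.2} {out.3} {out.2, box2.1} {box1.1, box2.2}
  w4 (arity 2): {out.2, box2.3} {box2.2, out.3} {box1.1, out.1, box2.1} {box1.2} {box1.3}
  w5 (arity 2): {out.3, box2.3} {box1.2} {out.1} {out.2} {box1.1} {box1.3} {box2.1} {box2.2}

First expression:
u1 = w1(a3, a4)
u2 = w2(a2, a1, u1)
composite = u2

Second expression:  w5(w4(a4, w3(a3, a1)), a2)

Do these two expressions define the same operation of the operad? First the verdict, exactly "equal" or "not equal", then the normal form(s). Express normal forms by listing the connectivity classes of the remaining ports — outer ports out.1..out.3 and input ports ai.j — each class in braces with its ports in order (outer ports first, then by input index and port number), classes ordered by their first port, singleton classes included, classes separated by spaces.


The first expression reduces to {out.1} {out.2, a2.1} {out.3} {a1.1} {a1.2, a1.3, a2.2} {a2.3} {a3.1, a3.2, a3.3, a4.1} {a4.2} {a4.3}
The second expression reduces to {out.1} {out.2} {out.3, a2.3} {a1.1} {a1.2, a3.1} {a1.3, a4.1} {a2.1} {a2.2} {a3.2} {a3.3} {a4.2} {a4.3}
Distinct normal forms: not equal.

not equal: they reduce to {out.1} {out.2, a2.1} {out.3} {a1.1} {a1.2, a1.3, a2.2} {a2.3} {a3.1, a3.2, a3.3, a4.1} {a4.2} {a4.3} and {out.1} {out.2} {out.3, a2.3} {a1.1} {a1.2, a3.1} {a1.3, a4.1} {a2.1} {a2.2} {a3.2} {a3.3} {a4.2} {a4.3}
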